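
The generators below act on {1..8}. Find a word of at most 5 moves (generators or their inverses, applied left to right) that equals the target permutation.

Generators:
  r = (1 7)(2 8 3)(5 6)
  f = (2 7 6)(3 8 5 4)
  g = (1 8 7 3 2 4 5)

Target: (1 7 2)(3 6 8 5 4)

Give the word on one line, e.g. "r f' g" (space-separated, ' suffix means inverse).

f' r' r' f' r

  after f': (2 6 7)(3 4 5 8)
  after r': (1 7 3 4 6)(2 5)
  after r': (2 6 7 8)(3 4 5)
  after f': (2 7 3 5 4 8 6)
  after r: (1 7 2)(3 6 8 5 4)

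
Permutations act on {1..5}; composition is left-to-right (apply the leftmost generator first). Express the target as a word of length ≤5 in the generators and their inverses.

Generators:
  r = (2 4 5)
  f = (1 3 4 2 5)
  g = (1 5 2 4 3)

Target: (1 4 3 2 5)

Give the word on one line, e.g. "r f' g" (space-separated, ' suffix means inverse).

r f g'

  after r: (2 4 5)
  after f: (1 3 4)
  after g': (1 4 3 2 5)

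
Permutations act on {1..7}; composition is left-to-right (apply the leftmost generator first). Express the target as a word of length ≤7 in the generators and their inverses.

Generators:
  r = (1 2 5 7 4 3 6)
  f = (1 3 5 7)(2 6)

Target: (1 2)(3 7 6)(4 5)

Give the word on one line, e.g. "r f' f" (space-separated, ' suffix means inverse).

  after r': (1 6 3 4 7 5 2)
  after f: (1 2 3 4)(5 6)
  after r': (2 4 6)(3 7 5)
  after r': (1 6)(2 7)(3 5 4)
  after f: (1 2)(3 7 6)(4 5)

r' f r' r' f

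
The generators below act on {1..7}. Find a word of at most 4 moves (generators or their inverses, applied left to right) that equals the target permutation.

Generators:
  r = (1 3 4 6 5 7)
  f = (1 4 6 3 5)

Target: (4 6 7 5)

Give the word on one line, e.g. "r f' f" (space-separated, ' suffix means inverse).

  after f': (1 5 3 6 4)
  after f': (1 3 4 5 6)
  after r': (4 6 7 5)

f' f' r'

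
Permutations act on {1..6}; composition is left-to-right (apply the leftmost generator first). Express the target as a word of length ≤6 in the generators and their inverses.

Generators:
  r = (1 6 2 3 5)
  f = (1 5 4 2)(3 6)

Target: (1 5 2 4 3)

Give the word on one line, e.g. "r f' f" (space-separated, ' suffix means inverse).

  after r': (1 5 3 2 6)
  after f: (1 4 2 3)(5 6)
  after r': (1 4 6 3 5)
  after f': (1 5 2 4 3)

r' f r' f'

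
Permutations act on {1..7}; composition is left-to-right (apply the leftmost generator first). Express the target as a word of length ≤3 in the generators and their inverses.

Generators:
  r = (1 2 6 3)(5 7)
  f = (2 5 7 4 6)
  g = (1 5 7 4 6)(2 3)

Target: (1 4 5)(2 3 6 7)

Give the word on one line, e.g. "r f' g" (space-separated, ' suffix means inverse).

  after g': (1 6 4 7 5)(2 3)
  after f': (1 4 5)(2 3 6 7)

g' f'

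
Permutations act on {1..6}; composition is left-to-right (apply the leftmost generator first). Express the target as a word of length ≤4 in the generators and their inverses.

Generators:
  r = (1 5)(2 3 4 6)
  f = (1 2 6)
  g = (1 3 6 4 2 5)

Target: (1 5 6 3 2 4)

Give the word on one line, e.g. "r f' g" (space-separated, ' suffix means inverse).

g' f' f'

  after g': (1 5 2 4 6 3)
  after f': (1 5)(2 4)(3 6)
  after f': (1 5 6 3 2 4)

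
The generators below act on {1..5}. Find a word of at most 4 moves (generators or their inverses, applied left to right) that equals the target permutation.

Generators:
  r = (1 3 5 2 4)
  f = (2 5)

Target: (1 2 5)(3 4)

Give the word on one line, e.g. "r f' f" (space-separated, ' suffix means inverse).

  after r': (1 4 2 5 3)
  after f: (1 4 5 3)
  after r': (1 2 5)(3 4)

r' f r'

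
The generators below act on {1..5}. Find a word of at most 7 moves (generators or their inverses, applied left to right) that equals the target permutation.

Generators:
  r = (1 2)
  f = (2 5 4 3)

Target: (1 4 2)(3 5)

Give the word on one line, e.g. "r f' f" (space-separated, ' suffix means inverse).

r f' f' r' r'

  after r: (1 2)
  after f': (1 3 4 5 2)
  after f': (1 4 2)(3 5)
  after r': (1 4)(3 5)
  after r': (1 4 2)(3 5)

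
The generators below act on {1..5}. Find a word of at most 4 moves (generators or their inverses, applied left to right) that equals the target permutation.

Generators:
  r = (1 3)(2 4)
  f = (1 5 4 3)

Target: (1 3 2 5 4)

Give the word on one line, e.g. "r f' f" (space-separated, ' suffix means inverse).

  after f: (1 5 4 3)
  after r': (1 5 2 4)
  after f': (2 5)(3 4)
  after r: (1 3 2 5 4)

f r' f' r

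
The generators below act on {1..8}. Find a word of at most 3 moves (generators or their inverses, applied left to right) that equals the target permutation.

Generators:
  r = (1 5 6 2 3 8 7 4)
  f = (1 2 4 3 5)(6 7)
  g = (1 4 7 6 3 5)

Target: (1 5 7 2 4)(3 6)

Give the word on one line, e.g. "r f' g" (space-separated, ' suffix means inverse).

  after g': (1 5 3 6 7 4)
  after g': (1 3 7)(4 5 6)
  after f: (1 5 7 2 4)(3 6)

g' g' f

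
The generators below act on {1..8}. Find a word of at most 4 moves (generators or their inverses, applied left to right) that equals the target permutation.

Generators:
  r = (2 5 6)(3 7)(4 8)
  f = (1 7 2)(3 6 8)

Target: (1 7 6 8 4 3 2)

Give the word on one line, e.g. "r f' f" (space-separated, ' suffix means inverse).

r r r f

  after r: (2 5 6)(3 7)(4 8)
  after r: (2 6 5)
  after r: (3 7)(4 8)
  after f: (1 7 6 8 4 3 2)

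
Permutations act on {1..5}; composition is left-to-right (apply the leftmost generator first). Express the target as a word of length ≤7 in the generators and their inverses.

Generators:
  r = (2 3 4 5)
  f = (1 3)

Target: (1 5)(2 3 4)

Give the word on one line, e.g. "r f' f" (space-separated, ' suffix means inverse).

r' f r' f' r'

  after r': (2 5 4 3)
  after f: (1 3 2 5 4)
  after r': (1 2 4)(3 5)
  after f': (1 2 4 3 5)
  after r': (1 5)(2 3 4)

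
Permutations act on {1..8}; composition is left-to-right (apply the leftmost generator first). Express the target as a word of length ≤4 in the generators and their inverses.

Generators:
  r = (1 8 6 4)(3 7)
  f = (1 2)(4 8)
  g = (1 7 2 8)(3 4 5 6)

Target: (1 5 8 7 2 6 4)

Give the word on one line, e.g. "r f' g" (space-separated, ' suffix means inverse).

  after g': (1 8 2 7)(3 6 5 4)
  after r: (1 6 5)(2 3 4 7 8)
  after g': (1 5 8 7 2 6 4)

g' r g'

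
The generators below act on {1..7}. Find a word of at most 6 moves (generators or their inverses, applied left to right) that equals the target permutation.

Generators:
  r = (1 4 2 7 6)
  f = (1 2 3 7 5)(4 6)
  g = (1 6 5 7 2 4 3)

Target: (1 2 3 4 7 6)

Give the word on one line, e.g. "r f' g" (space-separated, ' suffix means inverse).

  after g': (1 3 4 2 7 5 6)
  after r': (1 3)(5 7)
  after f: (1 7)(2 3)(4 6)
  after r': (1 2 3 4 7 6)

g' r' f r'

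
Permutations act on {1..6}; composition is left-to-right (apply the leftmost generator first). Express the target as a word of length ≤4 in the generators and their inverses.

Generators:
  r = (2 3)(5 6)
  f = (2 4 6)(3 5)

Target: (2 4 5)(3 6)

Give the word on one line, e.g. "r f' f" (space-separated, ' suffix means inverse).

f r

  after f: (2 4 6)(3 5)
  after r: (2 4 5)(3 6)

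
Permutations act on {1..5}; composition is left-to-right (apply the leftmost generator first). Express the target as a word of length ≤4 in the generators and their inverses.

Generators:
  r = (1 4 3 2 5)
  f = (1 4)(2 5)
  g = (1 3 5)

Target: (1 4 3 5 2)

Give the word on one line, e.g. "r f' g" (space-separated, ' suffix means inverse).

  after f: (1 4)(2 5)
  after g: (1 4 3 5 2)

f g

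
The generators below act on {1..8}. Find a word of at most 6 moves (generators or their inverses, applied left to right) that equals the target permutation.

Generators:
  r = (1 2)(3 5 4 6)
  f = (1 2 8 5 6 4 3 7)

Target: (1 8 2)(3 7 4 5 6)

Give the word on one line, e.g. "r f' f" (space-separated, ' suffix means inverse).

  after r': (1 2)(3 6 4 5)
  after f': (2 7 3 5 4 8)
  after r': (1 2 7 6 4 8)
  after f: (1 8 2)(3 7 4 5 6)

r' f' r' f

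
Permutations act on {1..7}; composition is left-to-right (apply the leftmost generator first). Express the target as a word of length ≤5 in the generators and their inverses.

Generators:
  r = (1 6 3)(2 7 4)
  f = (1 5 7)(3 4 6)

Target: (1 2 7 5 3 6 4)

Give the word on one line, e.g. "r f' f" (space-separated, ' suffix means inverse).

r f' r f

  after r: (1 6 3)(2 7 4)
  after f': (1 4 2 5)(3 7)
  after r: (1 2 5 6 3 4 7)
  after f: (1 2 7 5 3 6 4)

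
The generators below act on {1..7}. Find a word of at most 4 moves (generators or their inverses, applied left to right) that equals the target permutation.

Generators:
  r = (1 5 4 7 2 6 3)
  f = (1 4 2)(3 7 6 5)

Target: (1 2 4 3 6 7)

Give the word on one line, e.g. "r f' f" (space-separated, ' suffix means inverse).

  after f: (1 4 2)(3 7 6 5)
  after r: (1 7 3 2 5)(4 6)
  after r: (1 2 4 3 6 7)

f r r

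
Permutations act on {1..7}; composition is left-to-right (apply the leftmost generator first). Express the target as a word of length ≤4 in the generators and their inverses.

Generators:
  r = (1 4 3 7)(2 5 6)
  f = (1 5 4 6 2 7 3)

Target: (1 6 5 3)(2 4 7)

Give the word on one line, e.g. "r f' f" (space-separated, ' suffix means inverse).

  after f': (1 3 7 2 6 4 5)
  after r': (1 4 2 5 7 6)
  after f: (1 6 5 3)(2 4 7)

f' r' f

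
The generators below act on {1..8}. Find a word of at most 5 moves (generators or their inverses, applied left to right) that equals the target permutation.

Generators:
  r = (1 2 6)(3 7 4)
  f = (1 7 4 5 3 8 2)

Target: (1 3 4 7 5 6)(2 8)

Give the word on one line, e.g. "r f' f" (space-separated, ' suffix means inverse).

  after f: (1 7 4 5 3 8 2)
  after r: (1 4 5 7 3 8 6)
  after f': (1 7 5)(2 8 6)
  after r': (1 3 4 7 5 6)(2 8)

f r f' r'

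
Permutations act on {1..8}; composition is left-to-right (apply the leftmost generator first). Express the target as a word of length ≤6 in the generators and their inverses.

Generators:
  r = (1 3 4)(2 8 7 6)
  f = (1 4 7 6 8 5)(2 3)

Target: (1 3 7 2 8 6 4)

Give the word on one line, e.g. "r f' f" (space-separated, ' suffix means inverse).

r' f f r f'

  after r': (1 4 3)(2 6 7 8)
  after f: (1 7 5)(2 8 3 4)
  after f: (1 6 8 2 5 4 3 7)
  after r: (1 2 5)(3 6 7)
  after f': (1 3 7 2 8 6 4)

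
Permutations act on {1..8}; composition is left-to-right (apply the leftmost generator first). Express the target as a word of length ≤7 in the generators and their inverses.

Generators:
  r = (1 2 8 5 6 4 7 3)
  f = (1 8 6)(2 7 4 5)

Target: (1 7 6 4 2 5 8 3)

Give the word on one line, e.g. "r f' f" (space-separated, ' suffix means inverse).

  after f: (1 8 6)(2 7 4 5)
  after r: (1 5 8 4 6 2 3)
  after r: (1 6 8 7 3 2)
  after r: (1 4 7)(3 8)(5 6)
  after f': (1 7 6 4 2 5 8 3)

f r r r f'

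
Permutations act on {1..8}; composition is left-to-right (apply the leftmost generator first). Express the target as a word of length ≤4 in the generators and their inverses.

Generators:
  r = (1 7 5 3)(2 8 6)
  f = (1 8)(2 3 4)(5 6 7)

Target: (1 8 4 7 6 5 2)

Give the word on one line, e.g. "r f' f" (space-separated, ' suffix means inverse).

  after r': (1 3 5 7)(2 6 8)
  after f': (1 2 5 6)(3 7 8 4)
  after r': (1 6 3)(2 7)(4 5 8)
  after r': (1 8 4 7 6 5 2)

r' f' r' r'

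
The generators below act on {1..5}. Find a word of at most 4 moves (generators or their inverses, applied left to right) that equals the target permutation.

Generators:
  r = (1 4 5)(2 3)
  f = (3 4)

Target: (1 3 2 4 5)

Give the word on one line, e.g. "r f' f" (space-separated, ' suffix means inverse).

  after r: (1 4 5)(2 3)
  after f': (1 3 2 4 5)

r f'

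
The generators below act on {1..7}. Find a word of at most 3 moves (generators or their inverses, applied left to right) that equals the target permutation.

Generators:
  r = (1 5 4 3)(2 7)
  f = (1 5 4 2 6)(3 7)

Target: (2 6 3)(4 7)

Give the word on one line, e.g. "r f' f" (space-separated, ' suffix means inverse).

f r'

  after f: (1 5 4 2 6)(3 7)
  after r': (2 6 3)(4 7)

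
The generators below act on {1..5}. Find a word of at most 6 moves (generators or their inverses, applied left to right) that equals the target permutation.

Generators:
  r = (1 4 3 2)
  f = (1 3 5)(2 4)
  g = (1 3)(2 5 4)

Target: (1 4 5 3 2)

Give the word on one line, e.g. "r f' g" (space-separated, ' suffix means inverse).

g' r r r

  after g': (1 3)(2 4 5)
  after r: (1 2 3 4 5)
  after r: (4 5)
  after r: (1 4 5 3 2)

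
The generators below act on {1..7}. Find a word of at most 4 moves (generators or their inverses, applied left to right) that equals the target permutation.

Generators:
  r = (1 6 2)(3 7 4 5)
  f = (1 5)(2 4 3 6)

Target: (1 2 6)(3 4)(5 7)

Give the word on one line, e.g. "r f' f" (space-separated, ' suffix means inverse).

r r

  after r: (1 6 2)(3 7 4 5)
  after r: (1 2 6)(3 4)(5 7)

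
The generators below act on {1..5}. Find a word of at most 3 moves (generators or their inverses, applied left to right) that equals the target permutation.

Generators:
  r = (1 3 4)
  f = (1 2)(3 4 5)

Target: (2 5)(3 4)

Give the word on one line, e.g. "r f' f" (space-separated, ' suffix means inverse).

f r' f

  after f: (1 2)(3 4 5)
  after r': (1 2 4 5)
  after f: (2 5)(3 4)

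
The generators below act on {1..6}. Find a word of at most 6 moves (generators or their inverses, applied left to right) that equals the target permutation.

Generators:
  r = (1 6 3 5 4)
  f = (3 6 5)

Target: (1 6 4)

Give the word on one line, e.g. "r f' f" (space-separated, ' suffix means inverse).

  after r': (1 4 5 3 6)
  after f': (1 4 6)
  after r': (1 5 3 6 4)
  after f': (1 6 4)

r' f' r' f'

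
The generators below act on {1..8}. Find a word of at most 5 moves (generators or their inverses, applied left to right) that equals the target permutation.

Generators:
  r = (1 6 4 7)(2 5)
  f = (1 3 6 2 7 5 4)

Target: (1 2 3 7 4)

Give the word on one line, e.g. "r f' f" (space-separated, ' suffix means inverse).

f' f' r

  after f': (1 4 5 7 2 6 3)
  after f': (1 5 2 3 4 7 6)
  after r: (1 2 3 7 4)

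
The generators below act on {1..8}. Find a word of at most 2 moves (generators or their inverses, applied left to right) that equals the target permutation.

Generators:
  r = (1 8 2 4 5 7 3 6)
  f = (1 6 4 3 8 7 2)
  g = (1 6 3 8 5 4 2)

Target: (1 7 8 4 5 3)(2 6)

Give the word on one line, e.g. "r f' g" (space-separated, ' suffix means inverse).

g' f'

  after g': (1 2 4 5 8 3 6)
  after f': (1 7 8 4 5 3)(2 6)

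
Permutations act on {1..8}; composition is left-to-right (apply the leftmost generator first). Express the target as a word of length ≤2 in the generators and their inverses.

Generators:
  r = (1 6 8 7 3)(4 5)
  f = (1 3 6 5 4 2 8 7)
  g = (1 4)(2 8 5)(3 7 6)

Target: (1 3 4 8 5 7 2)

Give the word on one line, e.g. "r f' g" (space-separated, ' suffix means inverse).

f' g'

  after f': (1 7 8 2 4 5 6 3)
  after g': (1 3 4 8 5 7 2)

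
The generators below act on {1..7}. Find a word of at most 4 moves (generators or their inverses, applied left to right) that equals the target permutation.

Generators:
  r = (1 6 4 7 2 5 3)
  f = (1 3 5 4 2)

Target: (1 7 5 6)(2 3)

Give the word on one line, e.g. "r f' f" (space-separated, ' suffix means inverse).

  after r: (1 6 4 7 2 5 3)
  after r: (1 4 2 3 6 7 5)
  after r: (1 7 3 4 5 6 2)
  after f: (1 7 5 6)(2 3)

r r r f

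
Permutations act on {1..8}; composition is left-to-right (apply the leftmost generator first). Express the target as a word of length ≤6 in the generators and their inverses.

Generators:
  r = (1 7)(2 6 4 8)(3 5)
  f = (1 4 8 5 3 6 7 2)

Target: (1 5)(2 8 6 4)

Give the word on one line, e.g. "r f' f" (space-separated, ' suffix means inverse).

f' r f' r'

  after f': (1 2 7 6 3 5 8 4)
  after r: (1 6 5 2)(4 7)
  after f': (1 3 5 7)(4 6 8)
  after r': (1 5)(2 8 6 4)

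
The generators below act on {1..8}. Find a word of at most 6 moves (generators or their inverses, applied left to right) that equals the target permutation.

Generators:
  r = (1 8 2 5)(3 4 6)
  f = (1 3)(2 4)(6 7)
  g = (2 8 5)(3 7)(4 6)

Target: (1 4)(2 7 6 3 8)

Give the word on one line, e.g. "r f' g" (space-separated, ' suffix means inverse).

  after f': (1 3)(2 4)(6 7)
  after r: (1 4 5)(2 6 7 3 8)
  after r: (1 6 7 4)(2 3)(5 8)
  after g: (1 4)(2 7 6 3 8)

f' r r g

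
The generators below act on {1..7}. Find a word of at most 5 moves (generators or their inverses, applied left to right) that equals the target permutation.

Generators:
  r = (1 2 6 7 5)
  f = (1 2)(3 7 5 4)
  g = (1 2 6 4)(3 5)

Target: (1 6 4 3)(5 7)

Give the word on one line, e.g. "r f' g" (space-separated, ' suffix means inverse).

f' g' g' g'

  after f': (1 2)(3 4 5 7)
  after g': (2 4 3 6)(5 7)
  after g': (1 4 5 7 3 2 6)
  after g': (1 6 4 3)(5 7)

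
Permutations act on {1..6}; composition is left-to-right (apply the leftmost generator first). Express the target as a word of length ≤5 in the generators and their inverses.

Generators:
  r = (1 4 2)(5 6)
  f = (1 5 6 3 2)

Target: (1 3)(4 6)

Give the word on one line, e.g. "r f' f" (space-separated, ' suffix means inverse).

  after f: (1 5 6 3 2)
  after r': (1 6 3 4)
  after f: (1 3 4 5 6 2)
  after r': (1 3)(4 6)

f r' f r'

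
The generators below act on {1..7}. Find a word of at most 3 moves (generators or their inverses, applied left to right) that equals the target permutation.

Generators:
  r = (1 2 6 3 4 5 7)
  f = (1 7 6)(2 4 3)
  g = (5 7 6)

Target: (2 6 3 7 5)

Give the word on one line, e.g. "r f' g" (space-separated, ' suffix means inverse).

r' f f

  after r': (1 7 5 4 3 6 2)
  after f: (1 6 4 2 7 5 3)
  after f: (2 6 3 7 5)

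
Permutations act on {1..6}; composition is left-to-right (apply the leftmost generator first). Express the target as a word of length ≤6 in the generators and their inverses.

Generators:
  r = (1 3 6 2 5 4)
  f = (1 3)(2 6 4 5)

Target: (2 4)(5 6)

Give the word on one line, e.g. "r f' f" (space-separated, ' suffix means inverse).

f r' f' r'

  after f: (1 3)(2 6 4 5)
  after r': (2 3 4)(5 6)
  after f': (1 3 6 4 5 2)
  after r': (2 4)(5 6)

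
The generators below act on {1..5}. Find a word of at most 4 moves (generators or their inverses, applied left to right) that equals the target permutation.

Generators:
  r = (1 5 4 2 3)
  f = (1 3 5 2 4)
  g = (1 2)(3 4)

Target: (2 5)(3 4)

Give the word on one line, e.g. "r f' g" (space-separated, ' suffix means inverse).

r f g'

  after r: (1 5 4 2 3)
  after f: (1 2 5)
  after g': (2 5)(3 4)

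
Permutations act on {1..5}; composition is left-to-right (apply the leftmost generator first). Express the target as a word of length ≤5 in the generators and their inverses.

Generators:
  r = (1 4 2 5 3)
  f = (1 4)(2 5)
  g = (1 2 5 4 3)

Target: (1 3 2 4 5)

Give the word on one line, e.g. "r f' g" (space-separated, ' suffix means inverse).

r f g' f'

  after r: (1 4 2 5 3)
  after f: (3 4 5)
  after g': (1 3 5 4 2)
  after f': (1 3 2 4 5)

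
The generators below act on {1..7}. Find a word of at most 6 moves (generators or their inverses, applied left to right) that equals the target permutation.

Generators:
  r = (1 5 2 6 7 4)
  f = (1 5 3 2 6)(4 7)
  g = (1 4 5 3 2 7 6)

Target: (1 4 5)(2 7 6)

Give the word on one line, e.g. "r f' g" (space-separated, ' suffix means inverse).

g' f f g'

  after g': (1 6 7 2 3 5 4)
  after f: (4 5 7 6)
  after f: (1 5 4 3 2 6 7)
  after g': (1 4 5)(2 7 6)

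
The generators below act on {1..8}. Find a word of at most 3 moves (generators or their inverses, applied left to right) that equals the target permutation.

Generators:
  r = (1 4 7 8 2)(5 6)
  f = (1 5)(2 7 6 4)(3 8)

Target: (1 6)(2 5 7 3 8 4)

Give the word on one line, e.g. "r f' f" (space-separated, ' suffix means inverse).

r f'

  after r: (1 4 7 8 2)(5 6)
  after f': (1 6)(2 5 7 3 8 4)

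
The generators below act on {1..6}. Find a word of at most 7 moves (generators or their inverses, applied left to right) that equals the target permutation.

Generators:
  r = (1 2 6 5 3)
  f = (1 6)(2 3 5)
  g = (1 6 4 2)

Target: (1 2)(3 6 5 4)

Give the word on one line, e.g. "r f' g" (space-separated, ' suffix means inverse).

  after f: (1 6)(2 3 5)
  after g': (2 3 5 4 6)
  after f': (1 6 5 4)
  after r: (1 5 4 2 6 3)
  after f: (1 2)(3 6 5 4)

f g' f' r f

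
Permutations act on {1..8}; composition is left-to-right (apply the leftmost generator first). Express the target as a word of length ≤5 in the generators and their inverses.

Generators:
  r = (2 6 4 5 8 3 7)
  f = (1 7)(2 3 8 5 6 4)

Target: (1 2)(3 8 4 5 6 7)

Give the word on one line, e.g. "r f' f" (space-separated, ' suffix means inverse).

r' f r

  after r': (2 7 3 8 5 4 6)
  after f: (1 7 8 6 3 5 2)
  after r: (1 2)(3 8 4 5 6 7)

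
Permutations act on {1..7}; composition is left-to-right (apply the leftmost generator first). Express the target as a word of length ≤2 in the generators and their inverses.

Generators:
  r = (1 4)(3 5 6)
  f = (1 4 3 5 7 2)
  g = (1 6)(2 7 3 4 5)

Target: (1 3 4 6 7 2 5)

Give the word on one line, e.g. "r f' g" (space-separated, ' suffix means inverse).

r g'

  after r: (1 4)(3 5 6)
  after g': (1 3 4 6 7 2 5)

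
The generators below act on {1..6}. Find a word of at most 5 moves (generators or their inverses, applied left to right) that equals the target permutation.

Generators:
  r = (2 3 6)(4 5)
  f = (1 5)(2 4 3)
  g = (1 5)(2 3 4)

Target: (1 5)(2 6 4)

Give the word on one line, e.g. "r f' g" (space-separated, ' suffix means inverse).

g r' r' f' f'

  after g: (1 5)(2 3 4)
  after r': (1 4 6 3 5)
  after r': (1 5)(2 6)(3 4)
  after f': (2 6 3)
  after f': (1 5)(2 6 4)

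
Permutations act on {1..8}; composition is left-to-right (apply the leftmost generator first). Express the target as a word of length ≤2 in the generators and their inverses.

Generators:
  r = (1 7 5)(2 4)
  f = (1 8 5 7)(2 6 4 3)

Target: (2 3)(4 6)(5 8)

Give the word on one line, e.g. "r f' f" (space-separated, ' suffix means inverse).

r f

  after r: (1 7 5)(2 4)
  after f: (2 3)(4 6)(5 8)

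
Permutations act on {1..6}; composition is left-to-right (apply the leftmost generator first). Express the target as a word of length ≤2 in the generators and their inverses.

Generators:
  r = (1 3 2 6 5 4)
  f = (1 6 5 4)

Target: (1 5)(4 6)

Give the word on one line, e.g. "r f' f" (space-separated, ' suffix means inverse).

f f

  after f: (1 6 5 4)
  after f: (1 5)(4 6)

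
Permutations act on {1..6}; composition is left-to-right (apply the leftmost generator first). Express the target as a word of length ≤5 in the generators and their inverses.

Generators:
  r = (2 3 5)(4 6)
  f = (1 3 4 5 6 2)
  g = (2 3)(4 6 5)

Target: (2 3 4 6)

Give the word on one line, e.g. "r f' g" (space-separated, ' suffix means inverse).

r f g f r

  after r: (2 3 5)(4 6)
  after f: (1 3 6 5)(2 4)
  after g: (1 2 6 4 3 5)
  after f: (3 6 5)
  after r: (2 3 4 6)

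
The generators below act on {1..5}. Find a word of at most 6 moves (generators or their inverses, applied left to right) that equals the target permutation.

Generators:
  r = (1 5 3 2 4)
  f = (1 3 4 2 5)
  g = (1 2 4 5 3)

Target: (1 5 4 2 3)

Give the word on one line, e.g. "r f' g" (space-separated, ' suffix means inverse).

  after g: (1 2 4 5 3)
  after r': (1 3 4)
  after f': (2 4 5)
  after g': (1 3 5)
  after r': (1 5 4 2 3)

g r' f' g' r'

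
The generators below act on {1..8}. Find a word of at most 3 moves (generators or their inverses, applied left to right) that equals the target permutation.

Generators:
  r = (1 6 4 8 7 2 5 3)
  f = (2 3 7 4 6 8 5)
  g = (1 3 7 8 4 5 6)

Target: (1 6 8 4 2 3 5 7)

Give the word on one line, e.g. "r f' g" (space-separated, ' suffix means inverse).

  after f': (2 5 8 6 4 7 3)
  after r: (1 6 8 4 2 3 5 7)

f' r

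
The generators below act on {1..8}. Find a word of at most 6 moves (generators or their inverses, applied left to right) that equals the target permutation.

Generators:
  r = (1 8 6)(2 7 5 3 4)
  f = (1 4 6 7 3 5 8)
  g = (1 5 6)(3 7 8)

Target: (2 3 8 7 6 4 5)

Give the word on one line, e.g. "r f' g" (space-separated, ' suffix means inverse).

  after r': (1 6 8)(2 4 3 5 7)
  after f: (1 7 2 6)(3 8 4 5)
  after r: (1 5 4 3 6 8 2)
  after g: (1 6 3)(2 5 4 7 8)
  after r: (2 3 8 7 6 4 5)

r' f r g r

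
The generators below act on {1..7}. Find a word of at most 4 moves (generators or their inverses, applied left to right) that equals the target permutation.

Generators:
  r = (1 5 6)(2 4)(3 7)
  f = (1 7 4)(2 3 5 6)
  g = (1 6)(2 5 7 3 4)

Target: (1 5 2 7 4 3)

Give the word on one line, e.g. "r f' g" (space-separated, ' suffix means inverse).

g' r g' f'

  after g': (1 6)(2 4 3 7 5)
  after r: (4 7 6 5)
  after g': (1 6 2 4 5 3 7)
  after f': (1 5 2 7 4 3)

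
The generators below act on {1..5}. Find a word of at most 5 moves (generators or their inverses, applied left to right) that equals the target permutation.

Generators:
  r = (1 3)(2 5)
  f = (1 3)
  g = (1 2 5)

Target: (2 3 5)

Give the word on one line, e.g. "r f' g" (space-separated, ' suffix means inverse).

  after r: (1 3)(2 5)
  after g: (1 3 2)
  after r': (2 3 5)
  after f: (1 3 5 2)
  after f: (2 3 5)

r g r' f f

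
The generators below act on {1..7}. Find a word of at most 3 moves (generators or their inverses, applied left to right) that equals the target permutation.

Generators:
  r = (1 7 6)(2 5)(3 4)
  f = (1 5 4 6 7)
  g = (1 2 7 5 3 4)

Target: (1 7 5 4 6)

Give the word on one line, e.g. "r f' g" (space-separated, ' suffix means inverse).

  after r: (1 7 6)(2 5)(3 4)
  after r: (1 6 7)
  after f: (1 7 5 4 6)

r r f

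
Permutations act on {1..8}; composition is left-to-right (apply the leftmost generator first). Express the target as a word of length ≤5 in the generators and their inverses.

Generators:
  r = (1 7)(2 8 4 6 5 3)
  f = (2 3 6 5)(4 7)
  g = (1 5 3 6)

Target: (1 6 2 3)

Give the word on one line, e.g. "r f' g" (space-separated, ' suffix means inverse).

  after f': (2 5 6 3)(4 7)
  after f': (2 6)(3 5)
  after g': (1 6 2 3)

f' f' g'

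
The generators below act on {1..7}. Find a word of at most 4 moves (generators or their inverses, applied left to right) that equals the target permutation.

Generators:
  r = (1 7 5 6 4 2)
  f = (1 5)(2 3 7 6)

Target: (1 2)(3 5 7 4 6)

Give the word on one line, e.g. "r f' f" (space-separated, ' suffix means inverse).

  after f': (1 5)(2 6 7 3)
  after f': (2 7)(3 6)
  after r': (1 2)(3 5 7 4 6)

f' f' r'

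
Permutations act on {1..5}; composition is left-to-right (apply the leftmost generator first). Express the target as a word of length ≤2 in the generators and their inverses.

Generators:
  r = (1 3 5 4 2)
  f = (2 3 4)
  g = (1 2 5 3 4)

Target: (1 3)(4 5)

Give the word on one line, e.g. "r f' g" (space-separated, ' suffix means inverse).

r' f

  after r': (1 2 4 5 3)
  after f: (1 3)(4 5)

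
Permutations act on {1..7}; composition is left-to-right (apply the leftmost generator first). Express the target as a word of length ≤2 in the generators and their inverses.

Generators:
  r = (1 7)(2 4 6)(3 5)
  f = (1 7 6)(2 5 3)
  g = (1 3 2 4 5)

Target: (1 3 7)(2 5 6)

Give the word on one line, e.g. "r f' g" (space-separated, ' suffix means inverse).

  after g': (1 5 4 2 3)
  after r: (1 3 7)(2 5 6)

g' r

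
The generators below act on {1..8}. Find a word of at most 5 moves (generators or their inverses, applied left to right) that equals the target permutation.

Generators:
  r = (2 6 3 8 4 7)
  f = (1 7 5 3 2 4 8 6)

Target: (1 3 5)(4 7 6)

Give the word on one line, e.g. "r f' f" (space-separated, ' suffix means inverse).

f r' f r'

  after f: (1 7 5 3 2 4 8 6)
  after r': (1 4 3 7 5 6)(2 8)
  after f: (1 8 4 2 6 7 3 5)
  after r': (1 3 5)(4 7 6)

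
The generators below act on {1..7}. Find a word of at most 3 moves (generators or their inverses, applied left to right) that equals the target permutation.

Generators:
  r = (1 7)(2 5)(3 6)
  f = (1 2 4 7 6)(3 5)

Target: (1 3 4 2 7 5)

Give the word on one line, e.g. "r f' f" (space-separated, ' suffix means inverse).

  after f: (1 2 4 7 6)(3 5)
  after r: (1 5 6 7 3 2 4)
  after f: (1 3 4 2 7 5)

f r f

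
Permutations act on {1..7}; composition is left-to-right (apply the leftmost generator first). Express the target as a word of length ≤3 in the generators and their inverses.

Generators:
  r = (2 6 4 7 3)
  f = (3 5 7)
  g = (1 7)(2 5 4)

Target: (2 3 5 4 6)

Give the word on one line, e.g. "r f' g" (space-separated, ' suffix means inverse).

f r'

  after f: (3 5 7)
  after r': (2 3 5 4 6)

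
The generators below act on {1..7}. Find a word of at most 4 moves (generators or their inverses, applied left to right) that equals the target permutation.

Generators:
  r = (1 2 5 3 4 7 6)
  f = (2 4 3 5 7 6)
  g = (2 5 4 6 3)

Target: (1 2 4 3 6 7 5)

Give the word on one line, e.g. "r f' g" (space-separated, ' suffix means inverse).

f f r

  after f: (2 4 3 5 7 6)
  after f: (2 3 7)(4 5 6)
  after r: (1 2 4 3 6 7 5)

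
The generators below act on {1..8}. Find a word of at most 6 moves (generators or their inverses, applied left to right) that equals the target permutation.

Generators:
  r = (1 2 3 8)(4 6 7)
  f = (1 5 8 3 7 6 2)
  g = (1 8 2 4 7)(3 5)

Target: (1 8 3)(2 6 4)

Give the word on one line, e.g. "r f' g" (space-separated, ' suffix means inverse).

  after g: (1 8 2 4 7)(3 5)
  after f: (1 3 8)(2 4 6)(5 7)
  after g: (1 5)(2 7 3)(4 6)
  after f: (1 8 3)(2 6 4)

g f g f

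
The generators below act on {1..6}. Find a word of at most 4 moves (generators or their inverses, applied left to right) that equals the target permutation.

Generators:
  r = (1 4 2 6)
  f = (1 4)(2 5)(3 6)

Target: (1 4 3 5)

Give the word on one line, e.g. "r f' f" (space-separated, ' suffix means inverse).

f' r' f'

  after f': (1 4)(2 5)(3 6)
  after r': (2 5 4 6 3)
  after f': (1 4 3 5)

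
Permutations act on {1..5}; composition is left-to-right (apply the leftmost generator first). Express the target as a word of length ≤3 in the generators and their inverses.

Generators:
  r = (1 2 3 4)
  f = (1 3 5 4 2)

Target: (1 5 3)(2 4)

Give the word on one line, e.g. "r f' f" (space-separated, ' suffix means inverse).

  after f: (1 3 5 4 2)
  after f: (1 5 2 3 4)
  after r: (1 5 3)(2 4)

f f r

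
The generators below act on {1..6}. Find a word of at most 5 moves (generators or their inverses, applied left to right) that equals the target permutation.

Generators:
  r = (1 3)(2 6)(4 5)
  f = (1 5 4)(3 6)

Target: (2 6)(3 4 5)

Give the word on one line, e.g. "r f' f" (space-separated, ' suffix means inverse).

  after f: (1 5 4)(3 6)
  after f: (1 4 5)
  after r': (1 5 3)(2 6)
  after f: (1 4)(2 3 5 6)
  after f: (2 6)(3 4 5)

f f r' f f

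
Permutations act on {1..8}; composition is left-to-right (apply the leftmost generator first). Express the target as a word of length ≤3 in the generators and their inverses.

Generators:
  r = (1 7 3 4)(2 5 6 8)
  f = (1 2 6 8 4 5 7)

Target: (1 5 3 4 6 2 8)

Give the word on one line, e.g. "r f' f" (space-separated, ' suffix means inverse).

  after f: (1 2 6 8 4 5 7)
  after r: (1 5 3 4 6 2 8)

f r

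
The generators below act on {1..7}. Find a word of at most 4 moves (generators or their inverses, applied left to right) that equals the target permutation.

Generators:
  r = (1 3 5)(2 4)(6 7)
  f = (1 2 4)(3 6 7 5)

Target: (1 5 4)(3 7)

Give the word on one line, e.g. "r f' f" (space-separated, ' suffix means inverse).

r f'

  after r: (1 3 5)(2 4)(6 7)
  after f': (1 5 4)(3 7)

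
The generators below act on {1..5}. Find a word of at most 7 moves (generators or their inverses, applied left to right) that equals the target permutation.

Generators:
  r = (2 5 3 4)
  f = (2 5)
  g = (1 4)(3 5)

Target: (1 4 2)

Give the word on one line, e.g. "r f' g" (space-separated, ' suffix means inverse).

r' g' f' g g

  after r': (2 4 3 5)
  after g': (1 4 5 2)
  after f': (1 4 2)
  after g: (2 4)(3 5)
  after g: (1 4 2)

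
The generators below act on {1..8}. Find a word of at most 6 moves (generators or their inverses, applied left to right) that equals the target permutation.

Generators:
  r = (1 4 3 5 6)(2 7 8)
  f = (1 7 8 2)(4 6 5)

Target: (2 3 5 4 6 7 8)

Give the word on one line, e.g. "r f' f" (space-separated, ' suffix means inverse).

f r r f

  after f: (1 7 8 2)(4 6 5)
  after r: (1 8 7 2 4)(3 5)
  after r: (1 2 3 6)
  after f: (2 3 5 4 6 7 8)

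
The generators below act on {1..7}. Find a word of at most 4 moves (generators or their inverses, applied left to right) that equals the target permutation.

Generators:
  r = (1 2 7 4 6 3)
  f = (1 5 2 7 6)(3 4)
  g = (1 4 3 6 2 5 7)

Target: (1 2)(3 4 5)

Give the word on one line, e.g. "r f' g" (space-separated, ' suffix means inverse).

r' g f r

  after r': (1 3 6 4 7 2)
  after g: (1 6 3 2 4)(5 7)
  after f: (2 3 7)(4 5 6)
  after r: (1 2)(3 4 5)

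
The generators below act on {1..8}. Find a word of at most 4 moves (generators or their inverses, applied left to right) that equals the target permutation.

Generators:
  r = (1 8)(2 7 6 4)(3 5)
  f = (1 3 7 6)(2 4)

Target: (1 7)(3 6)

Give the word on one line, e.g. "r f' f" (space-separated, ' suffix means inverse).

f' f'

  after f': (1 6 7 3)(2 4)
  after f': (1 7)(3 6)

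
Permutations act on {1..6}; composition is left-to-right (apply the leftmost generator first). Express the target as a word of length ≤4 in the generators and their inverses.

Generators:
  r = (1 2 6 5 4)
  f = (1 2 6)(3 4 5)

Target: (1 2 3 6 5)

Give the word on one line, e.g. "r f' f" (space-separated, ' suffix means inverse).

f' r' r' f

  after f': (1 6 2)(3 5 4)
  after r': (1 2 4 3 6)
  after r': (2 5 6 4 3)
  after f: (1 2 3 6 5)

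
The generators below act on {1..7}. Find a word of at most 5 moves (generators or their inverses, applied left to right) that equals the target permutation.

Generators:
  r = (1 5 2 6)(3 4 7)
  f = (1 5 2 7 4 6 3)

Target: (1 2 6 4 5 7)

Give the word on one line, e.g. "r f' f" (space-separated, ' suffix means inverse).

f' f' r'

  after f': (1 3 6 4 7 2 5)
  after f': (1 6 7 5 3 4 2)
  after r': (1 2 6 4 5 7)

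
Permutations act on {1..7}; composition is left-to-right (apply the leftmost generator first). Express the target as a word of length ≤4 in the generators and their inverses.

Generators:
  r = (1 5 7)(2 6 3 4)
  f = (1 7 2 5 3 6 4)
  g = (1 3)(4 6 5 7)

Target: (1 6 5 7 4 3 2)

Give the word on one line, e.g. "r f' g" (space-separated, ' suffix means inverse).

  after f': (1 4 6 3 5 2 7)
  after f': (1 6 5 7 4 3 2)

f' f'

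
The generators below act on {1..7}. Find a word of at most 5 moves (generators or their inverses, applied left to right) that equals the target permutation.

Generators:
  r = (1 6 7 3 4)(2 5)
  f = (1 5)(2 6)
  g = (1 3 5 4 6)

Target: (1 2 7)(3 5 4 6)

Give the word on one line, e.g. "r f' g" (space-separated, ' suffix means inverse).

  after f: (1 5)(2 6)
  after r: (1 2 7 3 4)(5 6)
  after g': (1 2 7)(3 5 4 6)

f r g'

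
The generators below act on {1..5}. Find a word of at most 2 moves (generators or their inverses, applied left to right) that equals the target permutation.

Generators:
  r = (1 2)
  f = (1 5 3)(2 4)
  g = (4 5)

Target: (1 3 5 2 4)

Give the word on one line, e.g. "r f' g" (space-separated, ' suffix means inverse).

  after f': (1 3 5)(2 4)
  after r: (1 3 5 2 4)

f' r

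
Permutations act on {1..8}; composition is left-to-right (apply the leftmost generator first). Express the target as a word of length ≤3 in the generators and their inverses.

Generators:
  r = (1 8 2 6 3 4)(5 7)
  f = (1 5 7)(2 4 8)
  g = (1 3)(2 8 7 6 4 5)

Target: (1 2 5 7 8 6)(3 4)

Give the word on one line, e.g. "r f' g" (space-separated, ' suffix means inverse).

g' r f'

  after g': (1 3)(2 5 4 6 7 8)
  after r: (1 4 3 8 6 5)(2 7)
  after f': (1 2 5 7 8 6)(3 4)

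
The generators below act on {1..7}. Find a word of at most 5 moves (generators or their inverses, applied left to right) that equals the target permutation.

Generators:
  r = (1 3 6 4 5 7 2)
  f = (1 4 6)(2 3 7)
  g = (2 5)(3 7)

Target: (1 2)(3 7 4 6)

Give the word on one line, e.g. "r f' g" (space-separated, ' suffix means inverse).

  after r: (1 3 6 4 5 7 2)
  after r: (1 6 5 2 3 4 7)
  after f': (1 4 3)(5 7 6)
  after r: (1 5 2)(4 6 7)
  after g': (1 2)(3 7 4 6)

r r f' r g'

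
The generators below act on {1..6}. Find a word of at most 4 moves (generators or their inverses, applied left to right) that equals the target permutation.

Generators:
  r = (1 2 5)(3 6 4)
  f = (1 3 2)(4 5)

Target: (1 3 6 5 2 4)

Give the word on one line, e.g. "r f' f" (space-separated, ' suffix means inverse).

r' r' f'

  after r': (1 5 2)(3 4 6)
  after r': (1 2 5)(3 6 4)
  after f': (1 3 6 5 2 4)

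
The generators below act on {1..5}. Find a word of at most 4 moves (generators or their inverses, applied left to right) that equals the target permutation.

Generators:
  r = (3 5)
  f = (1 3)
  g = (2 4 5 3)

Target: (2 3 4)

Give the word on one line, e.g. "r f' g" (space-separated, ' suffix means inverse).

  after r: (3 5)
  after g': (2 3 4)

r g'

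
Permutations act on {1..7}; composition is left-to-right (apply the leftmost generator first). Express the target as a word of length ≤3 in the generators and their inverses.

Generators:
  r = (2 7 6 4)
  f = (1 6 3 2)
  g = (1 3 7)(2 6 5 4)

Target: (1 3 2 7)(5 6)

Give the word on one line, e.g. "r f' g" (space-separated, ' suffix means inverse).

g r'

  after g: (1 3 7)(2 6 5 4)
  after r': (1 3 2 7)(5 6)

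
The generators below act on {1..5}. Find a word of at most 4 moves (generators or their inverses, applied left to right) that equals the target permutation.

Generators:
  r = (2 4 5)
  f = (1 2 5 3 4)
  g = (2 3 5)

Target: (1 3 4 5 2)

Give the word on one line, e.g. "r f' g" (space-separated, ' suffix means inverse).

  after f': (1 4 3 5 2)
  after f': (1 3 2 4 5)
  after g: (1 5)(2 4)
  after f: (1 3 4 5 2)

f' f' g f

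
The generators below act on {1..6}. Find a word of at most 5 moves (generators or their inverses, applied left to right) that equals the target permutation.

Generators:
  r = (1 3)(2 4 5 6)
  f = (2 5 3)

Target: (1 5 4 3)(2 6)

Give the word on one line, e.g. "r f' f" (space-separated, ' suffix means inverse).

r f' f' r' r'

  after r: (1 3)(2 4 5 6)
  after f': (1 5 6 3)(2 4)
  after f': (1 2 4 3)(5 6)
  after r': (1 6 4)
  after r': (1 5 4 3)(2 6)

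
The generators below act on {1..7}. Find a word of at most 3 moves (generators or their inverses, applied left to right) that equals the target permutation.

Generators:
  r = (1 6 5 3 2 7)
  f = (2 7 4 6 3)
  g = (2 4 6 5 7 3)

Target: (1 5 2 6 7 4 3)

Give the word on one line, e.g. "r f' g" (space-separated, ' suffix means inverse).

f r r

  after f: (2 7 4 6 3)
  after r: (1 6 2)(3 7 4 5)
  after r: (1 5 2 6 7 4 3)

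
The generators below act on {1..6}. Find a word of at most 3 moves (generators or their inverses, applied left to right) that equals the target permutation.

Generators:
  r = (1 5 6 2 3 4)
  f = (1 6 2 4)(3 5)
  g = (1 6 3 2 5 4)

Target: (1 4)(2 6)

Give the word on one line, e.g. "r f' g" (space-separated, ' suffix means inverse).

r' f r'

  after r': (1 4 3 2 6 5)
  after f: (3 4 5 6)
  after r': (1 4)(2 6)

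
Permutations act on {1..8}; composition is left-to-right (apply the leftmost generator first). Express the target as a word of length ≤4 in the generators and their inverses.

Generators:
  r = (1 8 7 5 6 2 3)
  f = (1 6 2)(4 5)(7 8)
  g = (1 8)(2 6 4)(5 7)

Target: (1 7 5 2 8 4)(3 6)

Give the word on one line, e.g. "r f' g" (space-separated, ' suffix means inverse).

  after g': (1 8)(2 4 6)(5 7)
  after f: (1 7 4 2 5 8 6)
  after r': (1 8 5)(2 7 4 6 3)
  after f': (1 7 5 2 8 4)(3 6)

g' f r' f'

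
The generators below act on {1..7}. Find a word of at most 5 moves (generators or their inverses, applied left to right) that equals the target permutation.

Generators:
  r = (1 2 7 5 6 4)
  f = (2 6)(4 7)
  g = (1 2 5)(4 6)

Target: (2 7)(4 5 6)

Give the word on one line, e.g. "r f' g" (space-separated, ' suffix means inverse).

r g g

  after r: (1 2 7 5 6 4)
  after g: (1 5 4 2 7)
  after g: (2 7)(4 5 6)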